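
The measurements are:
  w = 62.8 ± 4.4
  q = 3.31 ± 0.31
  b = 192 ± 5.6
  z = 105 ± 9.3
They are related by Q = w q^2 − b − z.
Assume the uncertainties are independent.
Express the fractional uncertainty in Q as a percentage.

35.3%

Let p = w·q^2 = 688. δp/p = √((1·δw/w)² + (2·δq/q)²) = √(0.00491 + 0.0351) = 0.200, so δp = 138.
Q = p − b − z: δQ = √(δp² + δb² + δz²) = √(18900 + 31.4 + 86.5) = 138
Q = 391, so δQ/Q = 138/391 = 0.353.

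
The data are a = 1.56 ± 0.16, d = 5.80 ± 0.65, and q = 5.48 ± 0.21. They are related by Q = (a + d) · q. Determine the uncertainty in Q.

3.98

Let u = a + d = 7.36. δu = √(δa² + δd²) = √(0.0256 + 0.423) = 0.669, so δu/u = 0.0910.
Q is then a monomial in u, q:
δQ/Q = √((δu/u)² + (1·δq/q)²) = √(0.00827 + 0.00147) = 0.0987
Q = 40.3, so δQ = 0.0987 × 40.3 = 3.98.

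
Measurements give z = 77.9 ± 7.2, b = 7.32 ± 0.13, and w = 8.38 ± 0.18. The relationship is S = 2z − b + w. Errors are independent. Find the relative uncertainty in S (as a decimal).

Sums and differences: (δS)² = Σ (cᵢ δxᵢ)².
  (2·δz)² = 207;  (δb)² = 0.0169;  (δw)² = 0.0324
δS = √(207) = 14.4
S = 157, so δS/S = 14.4/157 = 0.0918.

0.0918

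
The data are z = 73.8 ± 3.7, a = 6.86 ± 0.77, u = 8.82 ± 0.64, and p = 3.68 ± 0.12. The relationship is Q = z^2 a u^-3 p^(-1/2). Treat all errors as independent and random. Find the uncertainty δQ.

Relative error in a monomial: (δQ/Q)² = Σ (nᵢ · δxᵢ/xᵢ)².
  (2·δz/z)² = (2×0.0501)² = 0.0101;  (1·δa/a)² = (1×0.112)² = 0.0126;  (-3·δu/u)² = (-3×0.0726)² = 0.0474;  (−½·δp/p)² = (-0.5×0.0326)² = 0.000266
δQ/Q = √(0.0703) = 0.265
Q = 28.4, so δQ = 0.265 × 28.4 = 7.53.

7.53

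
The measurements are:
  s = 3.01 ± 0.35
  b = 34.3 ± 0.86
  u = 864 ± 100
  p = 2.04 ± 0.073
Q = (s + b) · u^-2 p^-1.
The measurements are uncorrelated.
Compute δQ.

Let w = s + b = 37.3. δw = √(δs² + δb²) = √(0.122 + 0.740) = 0.928, so δw/w = 0.0249.
Q is then a monomial in w, u, p:
δQ/Q = √((δw/w)² + (-2·δu/u)² + (-1·δp/p)²) = √(0.000619 + 0.0536 + 0.00128) = 0.236
Q = 2.45e-05, so δQ = 0.236 × 2.45e-05 = 5.77e-06.

5.77e-06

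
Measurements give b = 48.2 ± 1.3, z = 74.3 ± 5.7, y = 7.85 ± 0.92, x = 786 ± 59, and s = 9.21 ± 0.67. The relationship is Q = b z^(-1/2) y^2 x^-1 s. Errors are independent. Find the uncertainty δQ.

Q is a product of powers, so relative uncertainties combine in quadrature:
  (1·δb/b)² = (1×0.0270)² = 0.000727;  (−½·δz/z)² = (-0.5×0.0767)² = 0.00147;  (2·δy/y)² = (2×0.117)² = 0.0549;  (-1·δx/x)² = (-1×0.0751)² = 0.00563;  (1·δs/s)² = (1×0.0727)² = 0.00529
δQ/Q = √(0.0681) = 0.261
Q = 4.04, so δQ = 0.261 × 4.04 = 1.05.

1.05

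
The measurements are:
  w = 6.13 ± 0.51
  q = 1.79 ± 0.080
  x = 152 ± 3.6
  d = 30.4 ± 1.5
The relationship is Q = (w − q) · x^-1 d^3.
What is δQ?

Let u = w − q = 4.34. δu = √(δw² + δq²) = √(0.260 + 0.00640) = 0.516, so δu/u = 0.119.
Q is then a monomial in u, x, d:
δQ/Q = √((δu/u)² + (-1·δx/x)² + (3·δd/d)²) = √(0.0141 + 0.000561 + 0.0219) = 0.191
Q = 802, so δQ = 0.191 × 802 = 154.

154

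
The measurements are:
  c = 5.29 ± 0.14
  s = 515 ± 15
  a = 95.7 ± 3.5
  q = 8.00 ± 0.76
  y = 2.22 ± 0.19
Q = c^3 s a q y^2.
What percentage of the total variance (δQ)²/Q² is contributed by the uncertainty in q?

19.3%

(δQ/Q)² = (3·δc/c)² + (1·δs/s)² + (1·δa/a)² + (1·δq/q)² + (2·δy/y)²
  c term: (3×0.0265)² = 0.00630
  s term: (1×0.0291)² = 0.000848
  a term: (1×0.0366)² = 0.00134
  q term: (1×0.0950)² = 0.00903
  y term: (2×0.0856)² = 0.0293
Total = 0.0468. Share from q = 0.00903/0.0468 = 0.193.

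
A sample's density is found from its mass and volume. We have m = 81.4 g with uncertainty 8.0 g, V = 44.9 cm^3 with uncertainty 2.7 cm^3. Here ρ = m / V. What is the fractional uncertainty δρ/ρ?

For a monomial ρ ∝ m, V^-1, fractional errors add in quadrature:
  (1·δm/m)² = (1×0.0983)² = 0.00966;  (-1·δV/V)² = (-1×0.0601)² = 0.00362
δρ/ρ = √(0.0133) = 0.115

0.115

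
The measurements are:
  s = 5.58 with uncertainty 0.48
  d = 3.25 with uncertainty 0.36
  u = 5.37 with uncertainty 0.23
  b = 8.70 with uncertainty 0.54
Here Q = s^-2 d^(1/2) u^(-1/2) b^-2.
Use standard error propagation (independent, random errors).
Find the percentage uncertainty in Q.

Each factor contributes (exponent × relative error)² to (δQ/Q)²:
  (-2·δs/s)² = (-2×0.0860)² = 0.0296;  (½·δd/d)² = (0.5×0.111)² = 0.00307;  (−½·δu/u)² = (-0.5×0.0428)² = 0.000459;  (-2·δb/b)² = (-2×0.0621)² = 0.0154
δQ/Q = √(0.0485) = 0.220

22.0%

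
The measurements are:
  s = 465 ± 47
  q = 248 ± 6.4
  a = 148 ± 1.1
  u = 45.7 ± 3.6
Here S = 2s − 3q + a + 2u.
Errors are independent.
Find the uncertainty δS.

Absolute uncertainties add in quadrature for a linear combination:
  (2·δs)² = 8840;  (3·δq)² = 369;  (δa)² = 1.21;  (2·δu)² = 51.8
δS = √(9260) = 96.2

96.2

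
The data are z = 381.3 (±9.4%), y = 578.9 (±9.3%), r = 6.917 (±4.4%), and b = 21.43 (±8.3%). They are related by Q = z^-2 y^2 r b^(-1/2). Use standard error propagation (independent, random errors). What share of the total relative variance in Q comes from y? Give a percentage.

47.0%

(δQ/Q)² = (-2·δz/z)² + (2·δy/y)² + (1·δr/r)² + (−½·δb/b)²
  z term: (-2×0.0940)² = 0.0353
  y term: (2×0.0930)² = 0.0346
  r term: (1×0.0440)² = 0.00194
  b term: (-0.5×0.0830)² = 0.00172
Total = 0.0736. Share from y = 0.0346/0.0736 = 0.470.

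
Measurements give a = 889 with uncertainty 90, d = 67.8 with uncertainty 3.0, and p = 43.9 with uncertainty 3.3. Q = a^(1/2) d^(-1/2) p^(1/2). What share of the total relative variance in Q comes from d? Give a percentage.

11.0%

(δQ/Q)² = (½·δa/a)² + (−½·δd/d)² + (½·δp/p)²
  a term: (0.5×0.101)² = 0.00256
  d term: (-0.5×0.0442)² = 0.000489
  p term: (0.5×0.0752)² = 0.00141
Total = 0.00446. Share from d = 0.000489/0.00446 = 0.110.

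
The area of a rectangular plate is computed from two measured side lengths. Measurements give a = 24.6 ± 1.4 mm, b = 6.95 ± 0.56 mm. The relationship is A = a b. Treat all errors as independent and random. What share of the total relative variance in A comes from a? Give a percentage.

(δA/A)² = (1·δa/a)² + (1·δb/b)²
  a term: (1×0.0569)² = 0.00324
  b term: (1×0.0806)² = 0.00649
Total = 0.00973. Share from a = 0.00324/0.00973 = 0.333.

33.3%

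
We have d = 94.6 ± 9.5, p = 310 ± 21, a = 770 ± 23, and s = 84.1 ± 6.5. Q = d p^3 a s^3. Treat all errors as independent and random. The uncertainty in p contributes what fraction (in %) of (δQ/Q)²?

(δQ/Q)² = (1·δd/d)² + (3·δp/p)² + (1·δa/a)² + (3·δs/s)²
  d term: (1×0.100)² = 0.0101
  p term: (3×0.0677)² = 0.0413
  a term: (1×0.0299)² = 0.000892
  s term: (3×0.0773)² = 0.0538
Total = 0.106. Share from p = 0.0413/0.106 = 0.389.

38.9%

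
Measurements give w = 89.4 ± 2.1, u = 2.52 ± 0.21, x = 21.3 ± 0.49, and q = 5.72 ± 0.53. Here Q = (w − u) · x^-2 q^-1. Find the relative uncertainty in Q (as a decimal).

0.106

Let h = w − u = 86.9. δh = √(δw² + δu²) = √(4.41 + 0.0441) = 2.11, so δh/h = 0.0243.
Q is then a monomial in h, x, q:
δQ/Q = √((δh/h)² + (-2·δx/x)² + (-1·δq/q)²) = √(0.000590 + 0.00212 + 0.00859) = 0.106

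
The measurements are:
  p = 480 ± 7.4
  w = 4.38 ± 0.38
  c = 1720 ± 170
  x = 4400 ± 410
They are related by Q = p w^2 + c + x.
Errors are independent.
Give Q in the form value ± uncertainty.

Let h = p·w^2 = 9210. δh/h = √((1·δp/p)² + (2·δw/w)²) = √(0.000238 + 0.0301) = 0.174, so δh = 1600.
Q = h + c + x: δQ = √(δh² + δc² + δx²) = √(2.57e+06 + 28900 + 1.68e+05) = 1660
Q = 15300.

15300 ± 1660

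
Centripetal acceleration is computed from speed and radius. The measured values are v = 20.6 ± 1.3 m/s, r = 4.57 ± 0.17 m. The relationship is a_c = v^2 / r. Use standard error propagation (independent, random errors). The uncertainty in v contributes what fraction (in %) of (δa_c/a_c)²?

(δa_c/a_c)² = (2·δv/v)² + (-1·δr/r)²
  v term: (2×0.0631)² = 0.0159
  r term: (-1×0.0372)² = 0.00138
Total = 0.0173. Share from v = 0.0159/0.0173 = 0.920.

92.0%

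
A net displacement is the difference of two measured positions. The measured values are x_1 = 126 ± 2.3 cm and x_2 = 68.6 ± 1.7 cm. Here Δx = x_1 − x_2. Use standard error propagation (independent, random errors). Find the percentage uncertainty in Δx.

Δx is a linear combination, so absolute uncertainties add in quadrature:
  (δx_1)² = 5.29;  (δx_2)² = 2.89
δΔx = √(8.18) = 2.86 cm
Δx = 57.4 cm, so δΔx/Δx = 2.86/57.4 = 0.0498.

4.98%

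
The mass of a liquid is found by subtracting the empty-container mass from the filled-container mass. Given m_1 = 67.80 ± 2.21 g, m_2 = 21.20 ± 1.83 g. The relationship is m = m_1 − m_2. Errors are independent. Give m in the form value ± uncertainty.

For a sum/difference, combine absolute errors in quadrature:
  (δm_1)² = 4.88;  (δm_2)² = 3.35
δm = √(8.23) = 2.87 g
m = 46.60 g.

46.60 ± 2.87 g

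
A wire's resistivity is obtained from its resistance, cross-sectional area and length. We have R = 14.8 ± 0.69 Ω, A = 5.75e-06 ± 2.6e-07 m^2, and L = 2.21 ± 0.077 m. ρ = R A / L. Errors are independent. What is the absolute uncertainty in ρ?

2.84e-06 Ω·m

Since ρ is a product/quotient, work with relative uncertainties:
  (1·δR/R)² = (1×0.0466)² = 0.00217;  (1·δA/A)² = (1×0.0452)² = 0.00204;  (-1·δL/L)² = (-1×0.0348)² = 0.00121
δρ/ρ = √(0.00543) = 0.0737
ρ = 3.85e-05 Ω·m, so δρ = 0.0737 × 3.85e-05 = 2.84e-06 Ω·m.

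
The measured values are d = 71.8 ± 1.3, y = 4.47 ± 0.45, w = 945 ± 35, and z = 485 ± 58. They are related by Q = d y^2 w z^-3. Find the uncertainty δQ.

For a monomial Q ∝ d, y^2, w, z^-3, fractional errors add in quadrature:
  (1·δd/d)² = (1×0.0181)² = 0.000328;  (2·δy/y)² = (2×0.101)² = 0.0405;  (1·δw/w)² = (1×0.0370)² = 0.00137;  (-3·δz/z)² = (-3×0.120)² = 0.129
δQ/Q = √(0.171) = 0.413
Q = 0.0119, so δQ = 0.413 × 0.0119 = 0.00491.

0.00491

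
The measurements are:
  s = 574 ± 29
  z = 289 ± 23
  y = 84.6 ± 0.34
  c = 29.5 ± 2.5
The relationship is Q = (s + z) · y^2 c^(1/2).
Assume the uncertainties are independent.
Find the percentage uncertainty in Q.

6.08%

Let u = s + z = 863. δu = √(δs² + δz²) = √(841 + 529) = 37.0, so δu/u = 0.0429.
Q is then a monomial in u, y, c:
δQ/Q = √((δu/u)² + (2·δy/y)² + (½·δc/c)²) = √(0.00184 + 6.46e-05 + 0.00180) = 0.0608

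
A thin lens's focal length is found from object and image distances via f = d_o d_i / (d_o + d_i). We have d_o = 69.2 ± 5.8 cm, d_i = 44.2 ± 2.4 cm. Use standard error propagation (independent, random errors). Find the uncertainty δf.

∂f/∂d_o = (d_i/(d_o+d_i))² = 0.152;  ∂f/∂d_i = (d_o/(d_o+d_i))² = 0.372
δf = √((∂f/∂d_o · δd_o)² + (∂f/∂d_i · δd_i)²) = √(0.776 + 0.799) = 1.26 cm

1.26 cm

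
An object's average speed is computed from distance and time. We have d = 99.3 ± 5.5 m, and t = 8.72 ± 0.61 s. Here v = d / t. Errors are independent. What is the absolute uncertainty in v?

Relative error in a monomial: (δv/v)² = Σ (nᵢ · δxᵢ/xᵢ)².
  (1·δd/d)² = (1×0.0554)² = 0.00307;  (-1·δt/t)² = (-1×0.0700)² = 0.00489
δv/v = √(0.00796) = 0.0892
v = 11.4 m/s, so δv = 0.0892 × 11.4 = 1.02 m/s.

1.02 m/s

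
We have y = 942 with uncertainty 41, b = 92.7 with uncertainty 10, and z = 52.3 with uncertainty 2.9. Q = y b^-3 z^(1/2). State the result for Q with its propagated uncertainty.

0.00855 ± 0.00280

Relative error in a monomial: (δQ/Q)² = Σ (nᵢ · δxᵢ/xᵢ)².
  (1·δy/y)² = (1×0.0435)² = 0.00189;  (-3·δb/b)² = (-3×0.108)² = 0.105;  (½·δz/z)² = (0.5×0.0554)² = 0.000769
δQ/Q = √(0.107) = 0.328
Q = 0.00855, so δQ = 0.328 × 0.00855 = 0.00280.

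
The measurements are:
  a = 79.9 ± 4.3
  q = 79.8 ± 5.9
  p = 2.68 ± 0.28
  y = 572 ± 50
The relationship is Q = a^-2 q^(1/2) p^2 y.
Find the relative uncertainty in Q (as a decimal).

Relative error in a monomial: (δQ/Q)² = Σ (nᵢ · δxᵢ/xᵢ)².
  (-2·δa/a)² = (-2×0.0538)² = 0.0116;  (½·δq/q)² = (0.5×0.0739)² = 0.00137;  (2·δp/p)² = (2×0.104)² = 0.0437;  (1·δy/y)² = (1×0.0874)² = 0.00764
δQ/Q = √(0.0643) = 0.253

0.253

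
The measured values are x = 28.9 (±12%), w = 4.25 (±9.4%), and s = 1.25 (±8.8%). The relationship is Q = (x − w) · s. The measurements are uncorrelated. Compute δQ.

5.14

Let u = x − w = 24.6. δu = √(δx² + δw²) = √(12.0 + 0.160) = 3.49, so δu/u = 0.142.
Q is then a monomial in u, s:
δQ/Q = √((δu/u)² + (1·δs/s)²) = √(0.0201 + 0.00774) = 0.167
Q = 30.8, so δQ = 0.167 × 30.8 = 5.14.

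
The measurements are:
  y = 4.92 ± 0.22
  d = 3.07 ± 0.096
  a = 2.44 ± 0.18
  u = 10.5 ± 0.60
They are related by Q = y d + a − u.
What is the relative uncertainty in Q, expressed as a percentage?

Let p = y·d = 15.1. δp/p = √((1·δy/y)² + (1·δd/d)²) = √(0.00200 + 0.000978) = 0.0546, so δp = 0.824.
Q = p + a − u: δQ = √(δp² + δa² + δu²) = √(0.679 + 0.0324 + 0.360) = 1.04
Q = 7.04, so δQ/Q = 1.04/7.04 = 0.147.

14.7%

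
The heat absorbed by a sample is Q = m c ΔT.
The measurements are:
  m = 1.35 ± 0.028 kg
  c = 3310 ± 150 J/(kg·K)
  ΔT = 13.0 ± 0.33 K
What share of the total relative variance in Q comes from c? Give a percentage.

(δQ/Q)² = (1·δm/m)² + (1·δc/c)² + (1·δΔT/ΔT)²
  m term: (1×0.0207)² = 0.000430
  c term: (1×0.0453)² = 0.00205
  ΔT term: (1×0.0254)² = 0.000644
Total = 0.00313. Share from c = 0.00205/0.00313 = 0.656.

65.6%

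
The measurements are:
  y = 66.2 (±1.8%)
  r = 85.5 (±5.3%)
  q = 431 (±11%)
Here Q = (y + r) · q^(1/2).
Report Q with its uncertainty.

Let u = y + r = 152. δu = √(δy² + δr²) = √(1.42 + 20.5) = 4.69, so δu/u = 0.0309.
Q is then a monomial in u, q:
δQ/Q = √((δu/u)² + (½·δq/q)²) = √(0.000954 + 0.00303) = 0.0631
Q = 3150, so δQ = 0.0631 × 3150 = 199.

3150 ± 199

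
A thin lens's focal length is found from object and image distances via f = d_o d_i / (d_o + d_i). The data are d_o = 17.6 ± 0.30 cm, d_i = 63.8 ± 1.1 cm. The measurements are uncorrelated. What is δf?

0.191 cm

∂f/∂d_o = (d_i/(d_o+d_i))² = 0.614;  ∂f/∂d_i = (d_o/(d_o+d_i))² = 0.0467
δf = √((∂f/∂d_o · δd_o)² + (∂f/∂d_i · δd_i)²) = √(0.0340 + 0.00264) = 0.191 cm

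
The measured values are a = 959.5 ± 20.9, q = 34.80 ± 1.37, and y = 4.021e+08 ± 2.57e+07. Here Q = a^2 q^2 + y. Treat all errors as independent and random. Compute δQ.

1.04e+08

Let p = a^2·q^2 = 1.115e+09. δp/p = √((2·δa/a)² + (2·δq/q)²) = √(0.00190 + 0.00620) = 0.0900, so δp = 1e+08.
Q = p + y: δQ = √(δp² + δy²) = √(1.01e+16 + 6.6e+14) = 1.04e+08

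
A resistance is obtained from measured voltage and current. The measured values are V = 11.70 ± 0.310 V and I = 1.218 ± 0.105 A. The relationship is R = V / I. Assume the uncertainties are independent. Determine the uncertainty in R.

0.866 Ω

Relative error in a monomial: (δR/R)² = Σ (nᵢ · δxᵢ/xᵢ)².
  (1·δV/V)² = (1×0.0265)² = 0.000702;  (-1·δI/I)² = (-1×0.0862)² = 0.00743
δR/R = √(0.00813) = 0.0902
R = 9.606 Ω, so δR = 0.0902 × 9.606 = 0.866 Ω.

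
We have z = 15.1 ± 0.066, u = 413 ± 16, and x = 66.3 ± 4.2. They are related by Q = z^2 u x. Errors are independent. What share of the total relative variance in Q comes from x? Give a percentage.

71.8%

(δQ/Q)² = (2·δz/z)² + (1·δu/u)² + (1·δx/x)²
  z term: (2×0.00437)² = 7.64e-05
  u term: (1×0.0387)² = 0.00150
  x term: (1×0.0633)² = 0.00401
Total = 0.00559. Share from x = 0.00401/0.00559 = 0.718.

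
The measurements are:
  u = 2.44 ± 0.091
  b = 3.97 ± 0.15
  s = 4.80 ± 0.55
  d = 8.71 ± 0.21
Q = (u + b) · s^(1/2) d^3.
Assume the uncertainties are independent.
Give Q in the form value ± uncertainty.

9280 ± 893

Let w = u + b = 6.41. δw = √(δu² + δb²) = √(0.00828 + 0.0225) = 0.175, so δw/w = 0.0274.
Q is then a monomial in w, s, d:
δQ/Q = √((δw/w)² + (½·δs/s)² + (3·δd/d)²) = √(0.000749 + 0.00328 + 0.00523) = 0.0962
Q = 9280, so δQ = 0.0962 × 9280 = 893.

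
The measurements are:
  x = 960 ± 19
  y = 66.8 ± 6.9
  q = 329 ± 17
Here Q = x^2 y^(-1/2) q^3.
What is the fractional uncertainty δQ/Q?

0.168

Since Q is a product/quotient, work with relative uncertainties:
  (2·δx/x)² = (2×0.0198)² = 0.00157;  (−½·δy/y)² = (-0.5×0.103)² = 0.00267;  (3·δq/q)² = (3×0.0517)² = 0.0240
δQ/Q = √(0.0283) = 0.168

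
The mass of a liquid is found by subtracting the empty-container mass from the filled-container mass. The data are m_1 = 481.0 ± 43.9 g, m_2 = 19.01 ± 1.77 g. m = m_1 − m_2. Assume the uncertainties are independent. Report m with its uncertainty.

462.0 ± 43.9 g

m is a linear combination, so absolute uncertainties add in quadrature:
  (δm_1)² = 1930;  (δm_2)² = 3.13
δm = √(1930) = 43.9 g
m = 462.0 g.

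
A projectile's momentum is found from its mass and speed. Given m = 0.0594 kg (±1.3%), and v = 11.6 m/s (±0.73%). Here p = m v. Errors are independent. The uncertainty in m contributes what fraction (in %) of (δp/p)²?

(δp/p)² = (1·δm/m)² + (1·δv/v)²
  m term: (1×0.0130)² = 0.000169
  v term: (1×0.00730)² = 5.33e-05
Total = 0.000222. Share from m = 0.000169/0.000222 = 0.760.

76.0%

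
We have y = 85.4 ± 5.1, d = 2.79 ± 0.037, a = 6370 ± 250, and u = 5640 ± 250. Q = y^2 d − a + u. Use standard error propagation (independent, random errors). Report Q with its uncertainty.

19600 ± 2470

Let p = y^2·d = 20300. δp/p = √((2·δy/y)² + (1·δd/d)²) = √(0.0143 + 0.000176) = 0.120, so δp = 2450.
Q = p − a + u: δQ = √(δp² + δa² + δu²) = √(5.98e+06 + 62500 + 62500) = 2470
Q = 19600.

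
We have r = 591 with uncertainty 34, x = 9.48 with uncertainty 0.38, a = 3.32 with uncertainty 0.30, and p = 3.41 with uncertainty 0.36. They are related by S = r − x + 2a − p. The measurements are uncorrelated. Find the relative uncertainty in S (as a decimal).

0.0582

Each term contributes (cᵢ δxᵢ)² to (δS)²:
  (δr)² = 1160;  (δx)² = 0.144;  (2·δa)² = 0.360;  (δp)² = 0.130
δS = √(1160) = 34.0
S = 585, so δS/S = 34.0/585 = 0.0582.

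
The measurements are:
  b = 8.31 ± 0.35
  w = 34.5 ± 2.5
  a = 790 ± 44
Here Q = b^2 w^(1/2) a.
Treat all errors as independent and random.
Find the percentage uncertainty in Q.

10.7%

Q is a product of powers, so relative uncertainties combine in quadrature:
  (2·δb/b)² = (2×0.0421)² = 0.00710;  (½·δw/w)² = (0.5×0.0725)² = 0.00131;  (1·δa/a)² = (1×0.0557)² = 0.00310
δQ/Q = √(0.0115) = 0.107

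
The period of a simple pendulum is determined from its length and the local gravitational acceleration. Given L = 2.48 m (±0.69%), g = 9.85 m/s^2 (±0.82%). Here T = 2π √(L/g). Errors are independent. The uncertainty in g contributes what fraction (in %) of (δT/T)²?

58.5%

(δT/T)² = (½·δL/L)² + (−½·δg/g)²
  L term: (0.5×0.00690)² = 1.19e-05
  g term: (-0.5×0.00820)² = 1.68e-05
Total = 2.87e-05. Share from g = 1.68e-05/2.87e-05 = 0.585.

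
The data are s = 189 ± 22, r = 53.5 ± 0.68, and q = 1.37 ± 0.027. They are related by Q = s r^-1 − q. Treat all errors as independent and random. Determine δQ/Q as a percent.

19.2%

Let p = s·r^-1 = 3.53. δp/p = √((1·δs/s)² + (-1·δr/r)²) = √(0.0135 + 0.000162) = 0.117, so δp = 0.414.
Q = p − q: δQ = √(δp² + δq²) = √(0.171 + 0.000729) = 0.415
Q = 2.16, so δQ/Q = 0.415/2.16 = 0.192.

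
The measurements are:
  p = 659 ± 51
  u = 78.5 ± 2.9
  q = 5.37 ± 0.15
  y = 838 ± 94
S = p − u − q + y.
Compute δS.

Sums and differences: (δS)² = Σ (cᵢ δxᵢ)².
  (δp)² = 2600;  (δu)² = 8.41;  (δq)² = 0.0225;  (δy)² = 8840
δS = √(11400) = 107

107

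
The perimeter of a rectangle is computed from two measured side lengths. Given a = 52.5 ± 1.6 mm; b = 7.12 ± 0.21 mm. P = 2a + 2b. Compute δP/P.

0.0271

Absolute uncertainties add in quadrature for a linear combination:
  (2·δa)² = 10.2;  (2·δb)² = 0.176
δP = √(10.4) = 3.23 mm
P = 119 mm, so δP/P = 3.23/119 = 0.0271.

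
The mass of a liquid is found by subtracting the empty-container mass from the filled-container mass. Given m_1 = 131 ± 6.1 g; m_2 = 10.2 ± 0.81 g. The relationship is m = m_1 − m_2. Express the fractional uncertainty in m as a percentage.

5.09%

m is a linear combination, so absolute uncertainties add in quadrature:
  (δm_1)² = 37.2;  (δm_2)² = 0.656
δm = √(37.9) = 6.15 g
m = 121 g, so δm/m = 6.15/121 = 0.0509.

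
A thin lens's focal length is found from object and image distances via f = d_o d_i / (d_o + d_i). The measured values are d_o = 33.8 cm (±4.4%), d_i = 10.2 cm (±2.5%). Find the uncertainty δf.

0.170 cm

∂f/∂d_o = (d_i/(d_o+d_i))² = 0.0537;  ∂f/∂d_i = (d_o/(d_o+d_i))² = 0.590
δf = √((∂f/∂d_o · δd_o)² + (∂f/∂d_i · δd_i)²) = √(0.00639 + 0.0226) = 0.170 cm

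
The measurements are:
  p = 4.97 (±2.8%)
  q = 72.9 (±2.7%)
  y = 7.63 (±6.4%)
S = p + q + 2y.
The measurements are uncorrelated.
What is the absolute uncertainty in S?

Absolute uncertainties add in quadrature for a linear combination:
  (δp)² = 0.0194;  (δq)² = 3.87;  (2·δy)² = 0.954
δS = √(4.85) = 2.20

2.20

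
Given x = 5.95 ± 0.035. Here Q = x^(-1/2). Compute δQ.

0.00121

Each factor contributes (exponent × relative error)² to (δQ/Q)²:
  (−½·δx/x)² = (-0.5×0.00588)² = 8.65e-06
δQ/Q = √(8.65e-06) = 0.00294
Q = 0.410, so δQ = 0.00294 × 0.410 = 0.00121.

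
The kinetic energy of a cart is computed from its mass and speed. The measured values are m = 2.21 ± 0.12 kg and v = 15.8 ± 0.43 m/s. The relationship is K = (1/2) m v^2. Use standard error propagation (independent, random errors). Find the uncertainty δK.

21.2 J

For a monomial K ∝ m, v^2, fractional errors add in quadrature:
  (1·δm/m)² = (1×0.0543)² = 0.00295;  (2·δv/v)² = (2×0.0272)² = 0.00296
δK/K = √(0.00591) = 0.0769
K = 276 J, so δK = 0.0769 × 276 = 21.2 J.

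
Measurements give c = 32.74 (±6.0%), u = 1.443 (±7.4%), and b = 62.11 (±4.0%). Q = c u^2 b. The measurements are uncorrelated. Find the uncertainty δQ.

For a monomial Q ∝ c, u^2, b, fractional errors add in quadrature:
  (1·δc/c)² = (1×0.0600)² = 0.00360;  (2·δu/u)² = (2×0.0740)² = 0.0219;  (1·δb/b)² = (1×0.0400)² = 0.00160
δQ/Q = √(0.0271) = 0.165
Q = 4234, so δQ = 0.165 × 4234 = 697.

697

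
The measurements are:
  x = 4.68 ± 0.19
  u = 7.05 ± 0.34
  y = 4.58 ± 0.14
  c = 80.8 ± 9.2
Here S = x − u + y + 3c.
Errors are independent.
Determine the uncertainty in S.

For a sum/difference, combine absolute errors in quadrature:
  (δx)² = 0.0361;  (δu)² = 0.116;  (δy)² = 0.0196;  (3·δc)² = 762
δS = √(762) = 27.6

27.6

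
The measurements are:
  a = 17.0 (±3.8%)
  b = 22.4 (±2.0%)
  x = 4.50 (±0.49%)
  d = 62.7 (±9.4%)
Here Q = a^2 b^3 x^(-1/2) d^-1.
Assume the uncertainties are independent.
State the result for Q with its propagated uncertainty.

Each factor contributes (exponent × relative error)² to (δQ/Q)²:
  (2·δa/a)² = (2×0.0380)² = 0.00578;  (3·δb/b)² = (3×0.0200)² = 0.00360;  (−½·δx/x)² = (-0.5×0.00490)² = 6e-06;  (-1·δd/d)² = (-1×0.0940)² = 0.00884
δQ/Q = √(0.0182) = 0.135
Q = 24400, so δQ = 0.135 × 24400 = 3300.

24400 ± 3300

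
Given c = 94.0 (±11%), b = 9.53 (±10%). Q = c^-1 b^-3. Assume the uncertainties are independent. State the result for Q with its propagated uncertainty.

(1.23 ± 0.393) × 10^-5

Each factor contributes (exponent × relative error)² to (δQ/Q)²:
  (-1·δc/c)² = (-1×0.110)² = 0.0121;  (-3·δb/b)² = (-3×0.100)² = 0.0900
δQ/Q = √(0.102) = 0.320
Q = 1.23e-05, so δQ = 0.320 × 1.23e-05 = 3.93e-06.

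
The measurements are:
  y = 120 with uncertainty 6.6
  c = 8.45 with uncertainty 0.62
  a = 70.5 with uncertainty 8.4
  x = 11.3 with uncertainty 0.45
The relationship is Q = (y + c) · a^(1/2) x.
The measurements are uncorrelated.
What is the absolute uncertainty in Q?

Let u = y + c = 128. δu = √(δy² + δc²) = √(43.6 + 0.384) = 6.63, so δu/u = 0.0516.
Q is then a monomial in u, a, x:
δQ/Q = √((δu/u)² + (½·δa/a)² + (1·δx/x)²) = √(0.00266 + 0.00355 + 0.00159) = 0.0883
Q = 12200, so δQ = 0.0883 × 12200 = 1080.

1080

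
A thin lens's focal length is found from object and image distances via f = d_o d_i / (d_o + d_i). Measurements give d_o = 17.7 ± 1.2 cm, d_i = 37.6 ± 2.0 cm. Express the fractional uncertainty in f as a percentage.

∂f/∂d_o = (d_i/(d_o+d_i))² = 0.462;  ∂f/∂d_i = (d_o/(d_o+d_i))² = 0.102
δf = √((∂f/∂d_o · δd_o)² + (∂f/∂d_i · δd_i)²) = √(0.308 + 0.0420) = 0.591 cm
f = 12.0 cm, so δf/f = 0.591/12.0 = 0.0491.

4.91%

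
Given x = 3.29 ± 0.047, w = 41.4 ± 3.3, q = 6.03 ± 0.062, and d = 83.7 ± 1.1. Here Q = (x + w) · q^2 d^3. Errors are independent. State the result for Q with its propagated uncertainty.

Let u = x + w = 44.7. δu = √(δx² + δw²) = √(0.00221 + 10.9) = 3.30, so δu/u = 0.0738.
Q is then a monomial in u, q, d:
δQ/Q = √((δu/u)² + (2·δq/q)² + (3·δd/d)²) = √(0.00545 + 0.000423 + 0.00155) = 0.0862
Q = 9.53e+08, so δQ = 0.0862 × 9.53e+08 = 8.21e+07.

(9.53 ± 0.821) × 10^8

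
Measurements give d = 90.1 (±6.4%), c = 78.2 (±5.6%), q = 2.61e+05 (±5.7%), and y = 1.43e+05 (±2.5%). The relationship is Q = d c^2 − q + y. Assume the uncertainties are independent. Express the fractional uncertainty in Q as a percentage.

Let p = d·c^2 = 5.51e+05. δp/p = √((1·δd/d)² + (2·δc/c)²) = √(0.00410 + 0.0125) = 0.129, so δp = 71100.
Q = p − q + y: δQ = √(δp² + δq² + δy²) = √(5.05e+09 + 2.21e+08 + 1.28e+07) = 72700
Q = 4.33e+05, so δQ/Q = 72700/4.33e+05 = 0.168.

16.8%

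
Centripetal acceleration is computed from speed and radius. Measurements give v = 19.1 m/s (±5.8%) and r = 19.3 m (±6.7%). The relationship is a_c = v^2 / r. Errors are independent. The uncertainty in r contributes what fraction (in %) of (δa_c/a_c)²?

25.0%

(δa_c/a_c)² = (2·δv/v)² + (-1·δr/r)²
  v term: (2×0.0580)² = 0.0135
  r term: (-1×0.0670)² = 0.00449
Total = 0.0179. Share from r = 0.00449/0.0179 = 0.250.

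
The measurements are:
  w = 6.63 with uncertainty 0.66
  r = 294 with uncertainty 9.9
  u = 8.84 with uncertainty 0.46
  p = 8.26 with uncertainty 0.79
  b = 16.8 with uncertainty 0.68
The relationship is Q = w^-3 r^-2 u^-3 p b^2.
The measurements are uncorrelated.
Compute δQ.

Products/powers → add relative errors in quadrature, weighted by exponent:
  (-3·δw/w)² = (-3×0.0995)² = 0.0892;  (-2·δr/r)² = (-2×0.0337)² = 0.00454;  (-3·δu/u)² = (-3×0.0520)² = 0.0244;  (1·δp/p)² = (1×0.0956)² = 0.00915;  (2·δb/b)² = (2×0.0405)² = 0.00655
δQ/Q = √(0.134) = 0.366
Q = 1.34e-07, so δQ = 0.366 × 1.34e-07 = 4.9e-08.

4.9e-08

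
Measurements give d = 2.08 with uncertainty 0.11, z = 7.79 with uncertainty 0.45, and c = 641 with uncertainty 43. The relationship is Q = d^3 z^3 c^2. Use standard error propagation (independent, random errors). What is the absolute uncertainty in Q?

4.73e+08

Q is a product of powers, so relative uncertainties combine in quadrature:
  (3·δd/d)² = (3×0.0529)² = 0.0252;  (3·δz/z)² = (3×0.0578)² = 0.0300;  (2·δc/c)² = (2×0.0671)² = 0.0180
δQ/Q = √(0.0732) = 0.271
Q = 1.75e+09, so δQ = 0.271 × 1.75e+09 = 4.73e+08.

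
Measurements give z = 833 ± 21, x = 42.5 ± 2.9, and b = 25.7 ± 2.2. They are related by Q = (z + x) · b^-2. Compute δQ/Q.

0.173

Let u = z + x = 876. δu = √(δz² + δx²) = √(441 + 8.41) = 21.2, so δu/u = 0.0242.
Q is then a monomial in u, b:
δQ/Q = √((δu/u)² + (-2·δb/b)²) = √(0.000586 + 0.0293) = 0.173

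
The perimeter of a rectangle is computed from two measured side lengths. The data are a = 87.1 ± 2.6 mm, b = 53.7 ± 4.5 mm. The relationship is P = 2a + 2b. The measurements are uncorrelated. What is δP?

Sums and differences: (δP)² = Σ (cᵢ δxᵢ)².
  (2·δa)² = 27.0;  (2·δb)² = 81.0
δP = √(108) = 10.4 mm

10.4 mm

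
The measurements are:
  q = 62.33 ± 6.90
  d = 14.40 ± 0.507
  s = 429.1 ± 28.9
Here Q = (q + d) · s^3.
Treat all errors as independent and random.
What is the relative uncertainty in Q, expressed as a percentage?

Let u = q + d = 76.73. δu = √(δq² + δd²) = √(47.6 + 0.257) = 6.92, so δu/u = 0.0902.
Q is then a monomial in u, s:
δQ/Q = √((δu/u)² + (3·δs/s)²) = √(0.00813 + 0.0408) = 0.221

22.1%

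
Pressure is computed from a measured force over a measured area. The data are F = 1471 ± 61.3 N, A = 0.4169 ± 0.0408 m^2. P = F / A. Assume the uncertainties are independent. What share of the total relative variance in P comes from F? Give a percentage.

15.3%

(δP/P)² = (1·δF/F)² + (-1·δA/A)²
  F term: (1×0.0417)² = 0.00174
  A term: (-1×0.0979)² = 0.00958
Total = 0.0113. Share from F = 0.00174/0.0113 = 0.153.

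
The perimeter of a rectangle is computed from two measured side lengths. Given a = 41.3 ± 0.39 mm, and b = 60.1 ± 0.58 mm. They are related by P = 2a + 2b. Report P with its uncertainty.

For a sum/difference, combine absolute errors in quadrature:
  (2·δa)² = 0.608;  (2·δb)² = 1.35
δP = √(1.95) = 1.40 mm
P = 203 mm.

203 ± 1.40 mm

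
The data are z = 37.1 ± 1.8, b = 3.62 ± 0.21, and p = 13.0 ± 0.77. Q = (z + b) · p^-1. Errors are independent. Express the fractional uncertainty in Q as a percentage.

7.41%

Let u = z + b = 40.7. δu = √(δz² + δb²) = √(3.24 + 0.0441) = 1.81, so δu/u = 0.0445.
Q is then a monomial in u, p:
δQ/Q = √((δu/u)² + (-1·δp/p)²) = √(0.00198 + 0.00351) = 0.0741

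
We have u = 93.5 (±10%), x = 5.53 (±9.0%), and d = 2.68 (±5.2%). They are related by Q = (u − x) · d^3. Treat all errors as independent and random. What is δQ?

320

Let w = u − x = 88.0. δw = √(δu² + δx²) = √(87.4 + 0.248) = 9.36, so δw/w = 0.106.
Q is then a monomial in w, d:
δQ/Q = √((δw/w)² + (3·δd/d)²) = √(0.0113 + 0.0243) = 0.189
Q = 1690, so δQ = 0.189 × 1690 = 320.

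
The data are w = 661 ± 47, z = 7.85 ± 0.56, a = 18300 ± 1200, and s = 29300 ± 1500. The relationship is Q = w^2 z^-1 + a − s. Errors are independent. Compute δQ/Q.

0.203

Let p = w^2·z^-1 = 55700. δp/p = √((2·δw/w)² + (-1·δz/z)²) = √(0.0202 + 0.00509) = 0.159, so δp = 8860.
Q = p + a − s: δQ = √(δp² + δa² + δs²) = √(7.84e+07 + 1.44e+06 + 2.25e+06) = 9060
Q = 44700, so δQ/Q = 9060/44700 = 0.203.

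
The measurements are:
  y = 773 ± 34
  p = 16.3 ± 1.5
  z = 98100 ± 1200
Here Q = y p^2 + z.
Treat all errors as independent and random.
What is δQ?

38900

Let w = y·p^2 = 2.05e+05. δw/w = √((1·δy/y)² + (2·δp/p)²) = √(0.00193 + 0.0339) = 0.189, so δw = 38900.
Q = w + z: δQ = √(δw² + δz²) = √(1.51e+09 + 1.44e+06) = 38900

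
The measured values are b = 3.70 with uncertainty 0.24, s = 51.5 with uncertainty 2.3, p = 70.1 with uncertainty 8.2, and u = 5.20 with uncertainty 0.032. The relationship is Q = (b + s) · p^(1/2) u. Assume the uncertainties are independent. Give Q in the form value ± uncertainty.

Let w = b + s = 55.2. δw = √(δb² + δs²) = √(0.0576 + 5.29) = 2.31, so δw/w = 0.0419.
Q is then a monomial in w, p, u:
δQ/Q = √((δw/w)² + (½·δp/p)² + (1·δu/u)²) = √(0.00176 + 0.00342 + 3.79e-05) = 0.0722
Q = 2400, so δQ = 0.0722 × 2400 = 174.

2400 ± 174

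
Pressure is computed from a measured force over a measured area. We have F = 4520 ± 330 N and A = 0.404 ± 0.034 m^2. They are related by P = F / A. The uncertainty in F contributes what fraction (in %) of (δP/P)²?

42.9%

(δP/P)² = (1·δF/F)² + (-1·δA/A)²
  F term: (1×0.0730)² = 0.00533
  A term: (-1×0.0842)² = 0.00708
Total = 0.0124. Share from F = 0.00533/0.0124 = 0.429.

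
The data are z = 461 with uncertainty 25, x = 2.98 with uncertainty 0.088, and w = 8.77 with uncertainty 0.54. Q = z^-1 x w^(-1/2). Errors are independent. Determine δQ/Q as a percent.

6.90%

Q is a product of powers, so relative uncertainties combine in quadrature:
  (-1·δz/z)² = (-1×0.0542)² = 0.00294;  (1·δx/x)² = (1×0.0295)² = 0.000872;  (−½·δw/w)² = (-0.5×0.0616)² = 0.000948
δQ/Q = √(0.00476) = 0.0690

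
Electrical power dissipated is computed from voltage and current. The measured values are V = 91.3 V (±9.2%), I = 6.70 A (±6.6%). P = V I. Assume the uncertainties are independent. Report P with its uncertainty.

612 ± 69.3 W

Relative error in a monomial: (δP/P)² = Σ (nᵢ · δxᵢ/xᵢ)².
  (1·δV/V)² = (1×0.0920)² = 0.00846;  (1·δI/I)² = (1×0.0660)² = 0.00436
δP/P = √(0.0128) = 0.113
P = 612 W, so δP = 0.113 × 612 = 69.3 W.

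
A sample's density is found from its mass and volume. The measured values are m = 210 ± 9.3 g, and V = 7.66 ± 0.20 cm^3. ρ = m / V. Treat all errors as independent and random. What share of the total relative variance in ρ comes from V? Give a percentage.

(δρ/ρ)² = (1·δm/m)² + (-1·δV/V)²
  m term: (1×0.0443)² = 0.00196
  V term: (-1×0.0261)² = 0.000682
Total = 0.00264. Share from V = 0.000682/0.00264 = 0.258.

25.8%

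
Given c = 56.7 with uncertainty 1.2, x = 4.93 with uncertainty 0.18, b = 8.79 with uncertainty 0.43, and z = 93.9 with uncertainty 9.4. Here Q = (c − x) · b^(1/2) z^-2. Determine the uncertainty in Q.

0.00353

Let u = c − x = 51.8. δu = √(δc² + δx²) = √(1.44 + 0.0324) = 1.21, so δu/u = 0.0234.
Q is then a monomial in u, b, z:
δQ/Q = √((δu/u)² + (½·δb/b)² + (-2·δz/z)²) = √(0.000549 + 0.000598 + 0.0401) = 0.203
Q = 0.0174, so δQ = 0.203 × 0.0174 = 0.00353.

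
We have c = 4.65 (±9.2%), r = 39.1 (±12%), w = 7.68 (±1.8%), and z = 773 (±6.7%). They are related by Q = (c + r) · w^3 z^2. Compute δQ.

2.13e+09

Let u = c + r = 43.8. δu = √(δc² + δr²) = √(0.183 + 22.0) = 4.71, so δu/u = 0.108.
Q is then a monomial in u, w, z:
δQ/Q = √((δu/u)² + (3·δw/w)² + (2·δz/z)²) = √(0.0116 + 0.00292 + 0.0180) = 0.180
Q = 1.18e+10, so δQ = 0.180 × 1.18e+10 = 2.13e+09.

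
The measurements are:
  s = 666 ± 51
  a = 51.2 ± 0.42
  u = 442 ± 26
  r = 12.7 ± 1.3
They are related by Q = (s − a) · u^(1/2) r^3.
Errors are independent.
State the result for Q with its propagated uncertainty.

(2.65 ± 0.846) × 10^7

Let w = s − a = 615. δw = √(δs² + δa²) = √(2600 + 0.176) = 51.0, so δw/w = 0.0830.
Q is then a monomial in w, u, r:
δQ/Q = √((δw/w)² + (½·δu/u)² + (3·δr/r)²) = √(0.00688 + 0.000865 + 0.0943) = 0.319
Q = 2.65e+07, so δQ = 0.319 × 2.65e+07 = 8.46e+06.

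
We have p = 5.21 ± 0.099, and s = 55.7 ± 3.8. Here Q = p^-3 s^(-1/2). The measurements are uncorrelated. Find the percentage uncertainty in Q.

For a monomial Q ∝ p^-3, s^(-1/2), fractional errors add in quadrature:
  (-3·δp/p)² = (-3×0.0190)² = 0.00325;  (−½·δs/s)² = (-0.5×0.0682)² = 0.00116
δQ/Q = √(0.00441) = 0.0664

6.64%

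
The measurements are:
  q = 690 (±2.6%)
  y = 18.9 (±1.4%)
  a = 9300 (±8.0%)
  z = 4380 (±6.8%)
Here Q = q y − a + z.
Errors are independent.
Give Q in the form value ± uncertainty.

Let p = q·y = 13000. δp/p = √((1·δq/q)² + (1·δy/y)²) = √(0.000676 + 0.000196) = 0.0295, so δp = 385.
Q = p − a + z: δQ = √(δp² + δa² + δz²) = √(1.48e+05 + 5.54e+05 + 88700) = 889
Q = 8120.

8120 ± 889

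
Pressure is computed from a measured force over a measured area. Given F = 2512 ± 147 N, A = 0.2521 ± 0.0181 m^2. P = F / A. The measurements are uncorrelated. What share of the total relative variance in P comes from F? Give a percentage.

39.9%

(δP/P)² = (1·δF/F)² + (-1·δA/A)²
  F term: (1×0.0585)² = 0.00342
  A term: (-1×0.0718)² = 0.00515
Total = 0.00858. Share from F = 0.00342/0.00858 = 0.399.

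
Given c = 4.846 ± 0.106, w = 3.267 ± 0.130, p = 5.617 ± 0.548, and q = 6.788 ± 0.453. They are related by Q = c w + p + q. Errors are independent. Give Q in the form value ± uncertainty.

28.24 ± 1.01

Let h = c·w = 15.83. δh/h = √((1·δc/c)² + (1·δw/w)²) = √(0.000478 + 0.00158) = 0.0454, so δh = 0.719.
Q = h + p + q: δQ = √(δh² + δp² + δq²) = √(0.517 + 0.300 + 0.205) = 1.01
Q = 28.24.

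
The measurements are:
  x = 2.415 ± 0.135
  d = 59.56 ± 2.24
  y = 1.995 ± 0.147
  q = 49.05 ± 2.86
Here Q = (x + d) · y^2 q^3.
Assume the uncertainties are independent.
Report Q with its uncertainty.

(2.911 ± 0.674) × 10^7

Let u = x + d = 61.98. δu = √(δx² + δd²) = √(0.0182 + 5.02) = 2.24, so δu/u = 0.0362.
Q is then a monomial in u, y, q:
δQ/Q = √((δu/u)² + (2·δy/y)² + (3·δq/q)²) = √(0.00131 + 0.0217 + 0.0306) = 0.232
Q = 2.911e+07, so δQ = 0.232 × 2.911e+07 = 6.74e+06.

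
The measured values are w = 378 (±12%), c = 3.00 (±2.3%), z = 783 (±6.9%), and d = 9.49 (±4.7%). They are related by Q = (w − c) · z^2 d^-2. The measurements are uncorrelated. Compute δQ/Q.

Let u = w − c = 375. δu = √(δw² + δc²) = √(2060 + 0.00476) = 45.4, so δu/u = 0.121.
Q is then a monomial in u, z, d:
δQ/Q = √((δu/u)² + (2·δz/z)² + (-2·δd/d)²) = √(0.0146 + 0.0190 + 0.00884) = 0.206

0.206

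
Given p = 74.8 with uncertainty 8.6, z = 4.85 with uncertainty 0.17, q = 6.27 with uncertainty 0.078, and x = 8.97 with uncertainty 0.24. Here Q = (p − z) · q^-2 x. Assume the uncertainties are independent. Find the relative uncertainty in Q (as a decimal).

Let u = p − z = 70.0. δu = √(δp² + δz²) = √(74.0 + 0.0289) = 8.60, so δu/u = 0.123.
Q is then a monomial in u, q, x:
δQ/Q = √((δu/u)² + (-2·δq/q)² + (1·δx/x)²) = √(0.0151 + 0.000619 + 0.000716) = 0.128

0.128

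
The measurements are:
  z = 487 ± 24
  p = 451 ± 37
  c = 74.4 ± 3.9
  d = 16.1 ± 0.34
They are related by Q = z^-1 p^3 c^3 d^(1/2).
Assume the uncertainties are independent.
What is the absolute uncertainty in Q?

Relative error in a monomial: (δQ/Q)² = Σ (nᵢ · δxᵢ/xᵢ)².
  (-1·δz/z)² = (-1×0.0493)² = 0.00243;  (3·δp/p)² = (3×0.0820)² = 0.0606;  (3·δc/c)² = (3×0.0524)² = 0.0247;  (½·δd/d)² = (0.5×0.0211)² = 0.000111
δQ/Q = √(0.0878) = 0.296
Q = 3.11e+11, so δQ = 0.296 × 3.11e+11 = 9.23e+10.

9.23e+10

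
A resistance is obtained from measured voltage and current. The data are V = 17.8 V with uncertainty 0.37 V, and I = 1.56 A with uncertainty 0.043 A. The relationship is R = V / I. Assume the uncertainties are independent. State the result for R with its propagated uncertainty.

Each factor contributes (exponent × relative error)² to (δR/R)²:
  (1·δV/V)² = (1×0.0208)² = 0.000432;  (-1·δI/I)² = (-1×0.0276)² = 0.000760
δR/R = √(0.00119) = 0.0345
R = 11.4 Ω, so δR = 0.0345 × 11.4 = 0.394 Ω.

11.4 ± 0.394 Ω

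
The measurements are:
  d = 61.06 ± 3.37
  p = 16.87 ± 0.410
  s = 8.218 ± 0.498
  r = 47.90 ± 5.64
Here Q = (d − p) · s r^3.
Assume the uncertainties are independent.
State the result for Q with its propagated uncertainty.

(3.991 ± 1.46) × 10^7

Let u = d − p = 44.19. δu = √(δd² + δp²) = √(11.4 + 0.168) = 3.39, so δu/u = 0.0768.
Q is then a monomial in u, s, r:
δQ/Q = √((δu/u)² + (1·δs/s)² + (3·δr/r)²) = √(0.00590 + 0.00367 + 0.125) = 0.367
Q = 3.991e+07, so δQ = 0.367 × 3.991e+07 = 1.46e+07.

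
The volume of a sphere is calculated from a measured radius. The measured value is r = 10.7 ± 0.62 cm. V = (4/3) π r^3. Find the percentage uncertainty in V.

17.4%

Products/powers → add relative errors in quadrature, weighted by exponent:
  (3·δr/r)² = (3×0.0579)² = 0.0302
δV/V = √(0.0302) = 0.174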